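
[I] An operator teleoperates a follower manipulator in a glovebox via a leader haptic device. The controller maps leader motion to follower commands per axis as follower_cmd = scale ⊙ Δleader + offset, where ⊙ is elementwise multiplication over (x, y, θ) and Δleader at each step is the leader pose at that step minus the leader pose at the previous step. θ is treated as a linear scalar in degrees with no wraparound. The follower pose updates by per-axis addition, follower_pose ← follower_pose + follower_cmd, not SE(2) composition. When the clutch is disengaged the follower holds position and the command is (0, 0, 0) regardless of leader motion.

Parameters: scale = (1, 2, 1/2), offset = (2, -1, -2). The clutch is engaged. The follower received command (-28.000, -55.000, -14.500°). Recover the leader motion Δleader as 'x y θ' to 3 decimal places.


-30.000 -27.000 -25.000

axis x: (-28.000 − 2) / (1) = -30.000
axis y: (-55.000 − -1) / (2) = -27.000
axis θ: (-14.500 − -2) / (1/2) = -25.000


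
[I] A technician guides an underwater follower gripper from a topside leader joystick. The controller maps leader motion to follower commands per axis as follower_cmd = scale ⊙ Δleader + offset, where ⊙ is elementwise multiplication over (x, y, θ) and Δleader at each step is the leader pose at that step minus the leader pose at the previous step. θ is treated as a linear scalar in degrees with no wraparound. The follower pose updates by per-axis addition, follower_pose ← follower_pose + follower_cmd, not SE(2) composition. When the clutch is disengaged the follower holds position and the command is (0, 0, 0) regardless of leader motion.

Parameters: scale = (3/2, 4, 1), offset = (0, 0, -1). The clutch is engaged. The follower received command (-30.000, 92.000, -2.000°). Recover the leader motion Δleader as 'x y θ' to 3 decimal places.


axis x: (-30.000 − 0) / (3/2) = -20.000
axis y: (92.000 − 0) / (4) = 23.000
axis θ: (-2.000 − -1) / (1) = -1.000

-20.000 23.000 -1.000


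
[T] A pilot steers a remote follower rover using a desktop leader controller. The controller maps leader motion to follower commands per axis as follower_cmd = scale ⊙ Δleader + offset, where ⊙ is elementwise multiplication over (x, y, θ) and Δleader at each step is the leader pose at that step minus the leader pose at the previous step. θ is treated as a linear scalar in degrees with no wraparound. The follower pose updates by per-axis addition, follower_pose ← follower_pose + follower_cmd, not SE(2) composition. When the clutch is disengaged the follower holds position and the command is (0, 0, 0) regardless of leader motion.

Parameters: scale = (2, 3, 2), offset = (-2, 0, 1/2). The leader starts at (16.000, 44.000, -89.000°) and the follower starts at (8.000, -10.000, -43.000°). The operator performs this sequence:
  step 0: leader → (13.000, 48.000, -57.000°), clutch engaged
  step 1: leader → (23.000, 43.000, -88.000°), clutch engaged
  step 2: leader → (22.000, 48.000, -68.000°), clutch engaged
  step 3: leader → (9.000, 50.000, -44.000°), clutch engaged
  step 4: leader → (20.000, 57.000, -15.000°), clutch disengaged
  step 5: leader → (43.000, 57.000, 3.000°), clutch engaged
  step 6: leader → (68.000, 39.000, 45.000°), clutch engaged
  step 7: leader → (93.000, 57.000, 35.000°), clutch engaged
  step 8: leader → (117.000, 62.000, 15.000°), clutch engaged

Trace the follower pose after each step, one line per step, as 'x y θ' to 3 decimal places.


0.000 2.000 21.500
18.000 -13.000 -40.000
14.000 2.000 0.500
-14.000 8.000 49.000
-14.000 8.000 49.000
30.000 8.000 85.500
78.000 -46.000 170.000
126.000 8.000 150.500
172.000 23.000 111.000

step 0: Δleader=(-3.000, 4.000, 32.000°), engaged; cmd=(-8.000, 12.000, 64.500°) → follower=(0.000, 2.000, 21.500°)
step 1: Δleader=(10.000, -5.000, -31.000°), engaged; cmd=(18.000, -15.000, -61.500°) → follower=(18.000, -13.000, -40.000°)
step 2: Δleader=(-1.000, 5.000, 20.000°), engaged; cmd=(-4.000, 15.000, 40.500°) → follower=(14.000, 2.000, 0.500°)
step 3: Δleader=(-13.000, 2.000, 24.000°), engaged; cmd=(-28.000, 6.000, 48.500°) → follower=(-14.000, 8.000, 49.000°)
step 4: Δleader=(11.000, 7.000, 29.000°), disengaged; cmd=(0,0,0) → follower holds at (-14.000, 8.000, 49.000°)
step 5: Δleader=(23.000, 0.000, 18.000°), engaged; cmd=(44.000, 0.000, 36.500°) → follower=(30.000, 8.000, 85.500°)
step 6: Δleader=(25.000, -18.000, 42.000°), engaged; cmd=(48.000, -54.000, 84.500°) → follower=(78.000, -46.000, 170.000°)
step 7: Δleader=(25.000, 18.000, -10.000°), engaged; cmd=(48.000, 54.000, -19.500°) → follower=(126.000, 8.000, 150.500°)
step 8: Δleader=(24.000, 5.000, -20.000°), engaged; cmd=(46.000, 15.000, -39.500°) → follower=(172.000, 23.000, 111.000°)


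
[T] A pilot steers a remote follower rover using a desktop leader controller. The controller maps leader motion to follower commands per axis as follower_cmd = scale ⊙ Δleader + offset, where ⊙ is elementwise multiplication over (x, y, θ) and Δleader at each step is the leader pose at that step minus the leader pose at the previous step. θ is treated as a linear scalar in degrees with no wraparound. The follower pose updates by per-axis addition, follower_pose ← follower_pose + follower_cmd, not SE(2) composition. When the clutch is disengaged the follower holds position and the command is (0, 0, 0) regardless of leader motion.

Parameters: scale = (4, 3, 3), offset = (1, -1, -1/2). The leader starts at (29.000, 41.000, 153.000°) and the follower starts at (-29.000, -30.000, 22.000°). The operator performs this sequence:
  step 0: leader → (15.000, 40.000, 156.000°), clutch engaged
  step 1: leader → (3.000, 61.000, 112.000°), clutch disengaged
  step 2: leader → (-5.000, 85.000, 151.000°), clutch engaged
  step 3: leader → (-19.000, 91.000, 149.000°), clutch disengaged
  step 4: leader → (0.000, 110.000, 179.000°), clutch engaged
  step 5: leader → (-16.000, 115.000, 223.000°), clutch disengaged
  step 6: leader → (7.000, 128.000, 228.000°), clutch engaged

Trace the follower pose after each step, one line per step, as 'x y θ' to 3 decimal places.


-84.000 -34.000 30.500
-84.000 -34.000 30.500
-115.000 37.000 147.000
-115.000 37.000 147.000
-38.000 93.000 236.500
-38.000 93.000 236.500
55.000 131.000 251.000

step 0: Δleader=(-14.000, -1.000, 3.000°), engaged; cmd=(-55.000, -4.000, 8.500°) → follower=(-84.000, -34.000, 30.500°)
step 1: Δleader=(-12.000, 21.000, -44.000°), disengaged; cmd=(0,0,0) → follower holds at (-84.000, -34.000, 30.500°)
step 2: Δleader=(-8.000, 24.000, 39.000°), engaged; cmd=(-31.000, 71.000, 116.500°) → follower=(-115.000, 37.000, 147.000°)
step 3: Δleader=(-14.000, 6.000, -2.000°), disengaged; cmd=(0,0,0) → follower holds at (-115.000, 37.000, 147.000°)
step 4: Δleader=(19.000, 19.000, 30.000°), engaged; cmd=(77.000, 56.000, 89.500°) → follower=(-38.000, 93.000, 236.500°)
step 5: Δleader=(-16.000, 5.000, 44.000°), disengaged; cmd=(0,0,0) → follower holds at (-38.000, 93.000, 236.500°)
step 6: Δleader=(23.000, 13.000, 5.000°), engaged; cmd=(93.000, 38.000, 14.500°) → follower=(55.000, 131.000, 251.000°)


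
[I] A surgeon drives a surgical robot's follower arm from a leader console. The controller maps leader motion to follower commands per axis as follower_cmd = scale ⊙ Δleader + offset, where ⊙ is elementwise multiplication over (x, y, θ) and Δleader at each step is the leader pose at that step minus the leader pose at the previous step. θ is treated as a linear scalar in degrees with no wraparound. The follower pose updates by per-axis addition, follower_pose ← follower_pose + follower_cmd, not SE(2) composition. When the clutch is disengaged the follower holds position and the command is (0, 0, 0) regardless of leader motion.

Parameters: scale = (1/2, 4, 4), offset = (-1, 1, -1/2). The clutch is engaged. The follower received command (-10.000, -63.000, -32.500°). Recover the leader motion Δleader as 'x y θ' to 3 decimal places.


-18.000 -16.000 -8.000

axis x: (-10.000 − -1) / (1/2) = -18.000
axis y: (-63.000 − 1) / (4) = -16.000
axis θ: (-32.500 − -1/2) / (4) = -8.000


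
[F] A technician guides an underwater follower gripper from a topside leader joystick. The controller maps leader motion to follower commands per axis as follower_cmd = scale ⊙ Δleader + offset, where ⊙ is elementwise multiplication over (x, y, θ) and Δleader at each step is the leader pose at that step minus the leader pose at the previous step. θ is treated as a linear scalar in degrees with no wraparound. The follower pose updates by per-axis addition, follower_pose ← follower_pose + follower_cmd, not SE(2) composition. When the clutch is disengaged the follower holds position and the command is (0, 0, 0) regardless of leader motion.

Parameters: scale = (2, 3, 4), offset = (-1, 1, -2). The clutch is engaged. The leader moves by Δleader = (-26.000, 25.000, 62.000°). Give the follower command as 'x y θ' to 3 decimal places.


-53.000 76.000 246.000

axis x: 2·-26.000 + -1 = -53.000
axis y: 3·25.000 + 1 = 76.000
axis θ: 4·62.000 + -2 = 246.000


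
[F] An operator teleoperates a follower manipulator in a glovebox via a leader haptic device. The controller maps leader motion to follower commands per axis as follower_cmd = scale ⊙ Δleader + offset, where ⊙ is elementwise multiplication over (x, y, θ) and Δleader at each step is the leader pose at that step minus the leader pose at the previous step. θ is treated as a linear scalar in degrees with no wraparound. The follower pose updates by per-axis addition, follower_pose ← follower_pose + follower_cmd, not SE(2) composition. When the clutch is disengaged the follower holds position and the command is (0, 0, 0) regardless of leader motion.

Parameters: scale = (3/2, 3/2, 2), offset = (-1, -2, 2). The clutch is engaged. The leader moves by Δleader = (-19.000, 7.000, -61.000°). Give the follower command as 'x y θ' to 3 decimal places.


axis x: 3/2·-19.000 + -1 = -29.500
axis y: 3/2·7.000 + -2 = 8.500
axis θ: 2·-61.000 + 2 = -120.000

-29.500 8.500 -120.000


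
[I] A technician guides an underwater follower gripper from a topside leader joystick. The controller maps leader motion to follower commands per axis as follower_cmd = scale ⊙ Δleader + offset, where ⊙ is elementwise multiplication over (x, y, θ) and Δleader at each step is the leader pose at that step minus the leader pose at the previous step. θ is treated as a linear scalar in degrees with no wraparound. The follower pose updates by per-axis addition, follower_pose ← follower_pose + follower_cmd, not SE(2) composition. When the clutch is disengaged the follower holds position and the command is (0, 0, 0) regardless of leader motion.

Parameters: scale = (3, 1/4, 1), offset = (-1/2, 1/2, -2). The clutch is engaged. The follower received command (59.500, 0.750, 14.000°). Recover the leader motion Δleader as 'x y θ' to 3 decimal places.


axis x: (59.500 − -1/2) / (3) = 20.000
axis y: (0.750 − 1/2) / (1/4) = 1.000
axis θ: (14.000 − -2) / (1) = 16.000

20.000 1.000 16.000


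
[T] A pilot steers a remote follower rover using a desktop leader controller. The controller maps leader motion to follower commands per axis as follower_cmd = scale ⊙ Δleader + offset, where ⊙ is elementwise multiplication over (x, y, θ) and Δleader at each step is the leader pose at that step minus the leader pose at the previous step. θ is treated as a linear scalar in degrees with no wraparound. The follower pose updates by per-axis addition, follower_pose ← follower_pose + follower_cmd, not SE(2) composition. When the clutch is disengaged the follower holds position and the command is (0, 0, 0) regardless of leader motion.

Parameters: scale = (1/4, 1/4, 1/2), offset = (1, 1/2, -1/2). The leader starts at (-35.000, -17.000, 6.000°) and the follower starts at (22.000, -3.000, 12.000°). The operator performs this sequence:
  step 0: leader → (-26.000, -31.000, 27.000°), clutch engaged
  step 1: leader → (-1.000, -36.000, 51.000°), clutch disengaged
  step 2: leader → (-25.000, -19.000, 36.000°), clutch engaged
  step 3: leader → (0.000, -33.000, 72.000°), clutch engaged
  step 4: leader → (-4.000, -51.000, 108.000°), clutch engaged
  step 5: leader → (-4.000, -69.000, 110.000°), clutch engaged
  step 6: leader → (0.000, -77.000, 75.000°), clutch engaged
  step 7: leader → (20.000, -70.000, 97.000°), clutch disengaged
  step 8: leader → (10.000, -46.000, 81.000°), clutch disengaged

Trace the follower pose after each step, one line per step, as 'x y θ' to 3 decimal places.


25.250 -6.000 22.000
25.250 -6.000 22.000
20.250 -1.250 14.000
27.500 -4.250 31.500
27.500 -8.250 49.000
28.500 -12.250 49.500
30.500 -13.750 31.500
30.500 -13.750 31.500
30.500 -13.750 31.500

step 0: Δleader=(9.000, -14.000, 21.000°), engaged; cmd=(3.250, -3.000, 10.000°) → follower=(25.250, -6.000, 22.000°)
step 1: Δleader=(25.000, -5.000, 24.000°), disengaged; cmd=(0,0,0) → follower holds at (25.250, -6.000, 22.000°)
step 2: Δleader=(-24.000, 17.000, -15.000°), engaged; cmd=(-5.000, 4.750, -8.000°) → follower=(20.250, -1.250, 14.000°)
step 3: Δleader=(25.000, -14.000, 36.000°), engaged; cmd=(7.250, -3.000, 17.500°) → follower=(27.500, -4.250, 31.500°)
step 4: Δleader=(-4.000, -18.000, 36.000°), engaged; cmd=(0.000, -4.000, 17.500°) → follower=(27.500, -8.250, 49.000°)
step 5: Δleader=(0.000, -18.000, 2.000°), engaged; cmd=(1.000, -4.000, 0.500°) → follower=(28.500, -12.250, 49.500°)
step 6: Δleader=(4.000, -8.000, -35.000°), engaged; cmd=(2.000, -1.500, -18.000°) → follower=(30.500, -13.750, 31.500°)
step 7: Δleader=(20.000, 7.000, 22.000°), disengaged; cmd=(0,0,0) → follower holds at (30.500, -13.750, 31.500°)
step 8: Δleader=(-10.000, 24.000, -16.000°), disengaged; cmd=(0,0,0) → follower holds at (30.500, -13.750, 31.500°)


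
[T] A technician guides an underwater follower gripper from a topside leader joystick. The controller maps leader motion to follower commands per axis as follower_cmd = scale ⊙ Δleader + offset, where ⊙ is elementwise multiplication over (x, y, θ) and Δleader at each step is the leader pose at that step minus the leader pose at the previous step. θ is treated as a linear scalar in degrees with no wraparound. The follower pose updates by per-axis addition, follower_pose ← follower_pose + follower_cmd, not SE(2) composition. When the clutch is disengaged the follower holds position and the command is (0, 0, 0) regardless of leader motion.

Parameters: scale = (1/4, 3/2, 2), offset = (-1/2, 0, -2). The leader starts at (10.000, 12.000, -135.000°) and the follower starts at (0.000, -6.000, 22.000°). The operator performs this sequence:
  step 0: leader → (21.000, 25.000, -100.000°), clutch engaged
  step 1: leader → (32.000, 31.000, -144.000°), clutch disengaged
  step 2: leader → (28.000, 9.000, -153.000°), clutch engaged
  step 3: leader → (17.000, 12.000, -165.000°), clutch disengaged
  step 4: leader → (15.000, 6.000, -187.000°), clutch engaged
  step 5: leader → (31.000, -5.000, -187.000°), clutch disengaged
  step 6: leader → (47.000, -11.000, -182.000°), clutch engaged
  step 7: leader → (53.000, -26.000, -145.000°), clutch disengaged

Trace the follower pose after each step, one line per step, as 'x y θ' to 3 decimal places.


2.250 13.500 90.000
2.250 13.500 90.000
0.750 -19.500 70.000
0.750 -19.500 70.000
-0.250 -28.500 24.000
-0.250 -28.500 24.000
3.250 -37.500 32.000
3.250 -37.500 32.000

step 0: Δleader=(11.000, 13.000, 35.000°), engaged; cmd=(2.250, 19.500, 68.000°) → follower=(2.250, 13.500, 90.000°)
step 1: Δleader=(11.000, 6.000, -44.000°), disengaged; cmd=(0,0,0) → follower holds at (2.250, 13.500, 90.000°)
step 2: Δleader=(-4.000, -22.000, -9.000°), engaged; cmd=(-1.500, -33.000, -20.000°) → follower=(0.750, -19.500, 70.000°)
step 3: Δleader=(-11.000, 3.000, -12.000°), disengaged; cmd=(0,0,0) → follower holds at (0.750, -19.500, 70.000°)
step 4: Δleader=(-2.000, -6.000, -22.000°), engaged; cmd=(-1.000, -9.000, -46.000°) → follower=(-0.250, -28.500, 24.000°)
step 5: Δleader=(16.000, -11.000, 0.000°), disengaged; cmd=(0,0,0) → follower holds at (-0.250, -28.500, 24.000°)
step 6: Δleader=(16.000, -6.000, 5.000°), engaged; cmd=(3.500, -9.000, 8.000°) → follower=(3.250, -37.500, 32.000°)
step 7: Δleader=(6.000, -15.000, 37.000°), disengaged; cmd=(0,0,0) → follower holds at (3.250, -37.500, 32.000°)


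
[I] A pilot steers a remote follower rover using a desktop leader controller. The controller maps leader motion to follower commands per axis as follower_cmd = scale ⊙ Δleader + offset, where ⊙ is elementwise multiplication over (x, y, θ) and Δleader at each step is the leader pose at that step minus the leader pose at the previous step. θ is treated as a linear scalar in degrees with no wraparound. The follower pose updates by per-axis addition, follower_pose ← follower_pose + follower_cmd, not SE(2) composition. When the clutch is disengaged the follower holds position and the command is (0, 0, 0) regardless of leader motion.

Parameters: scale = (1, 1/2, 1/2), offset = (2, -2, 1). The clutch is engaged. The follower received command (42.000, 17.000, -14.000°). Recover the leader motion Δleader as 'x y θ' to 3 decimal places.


axis x: (42.000 − 2) / (1) = 40.000
axis y: (17.000 − -2) / (1/2) = 38.000
axis θ: (-14.000 − 1) / (1/2) = -30.000

40.000 38.000 -30.000


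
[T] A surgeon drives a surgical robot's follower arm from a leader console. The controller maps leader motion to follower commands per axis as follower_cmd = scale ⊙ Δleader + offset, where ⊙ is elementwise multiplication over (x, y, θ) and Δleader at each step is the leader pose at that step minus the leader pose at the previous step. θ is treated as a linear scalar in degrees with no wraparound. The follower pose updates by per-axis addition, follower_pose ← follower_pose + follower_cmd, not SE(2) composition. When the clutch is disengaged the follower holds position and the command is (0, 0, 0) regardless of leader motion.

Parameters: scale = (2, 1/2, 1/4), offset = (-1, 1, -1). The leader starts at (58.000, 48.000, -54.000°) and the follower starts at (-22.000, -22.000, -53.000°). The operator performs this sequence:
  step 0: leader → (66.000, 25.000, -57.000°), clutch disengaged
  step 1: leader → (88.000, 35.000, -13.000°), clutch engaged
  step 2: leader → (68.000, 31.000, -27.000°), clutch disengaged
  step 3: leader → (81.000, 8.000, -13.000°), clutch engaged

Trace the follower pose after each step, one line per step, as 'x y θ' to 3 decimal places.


step 0: Δleader=(8.000, -23.000, -3.000°), disengaged; cmd=(0,0,0) → follower holds at (-22.000, -22.000, -53.000°)
step 1: Δleader=(22.000, 10.000, 44.000°), engaged; cmd=(43.000, 6.000, 10.000°) → follower=(21.000, -16.000, -43.000°)
step 2: Δleader=(-20.000, -4.000, -14.000°), disengaged; cmd=(0,0,0) → follower holds at (21.000, -16.000, -43.000°)
step 3: Δleader=(13.000, -23.000, 14.000°), engaged; cmd=(25.000, -10.500, 2.500°) → follower=(46.000, -26.500, -40.500°)

-22.000 -22.000 -53.000
21.000 -16.000 -43.000
21.000 -16.000 -43.000
46.000 -26.500 -40.500


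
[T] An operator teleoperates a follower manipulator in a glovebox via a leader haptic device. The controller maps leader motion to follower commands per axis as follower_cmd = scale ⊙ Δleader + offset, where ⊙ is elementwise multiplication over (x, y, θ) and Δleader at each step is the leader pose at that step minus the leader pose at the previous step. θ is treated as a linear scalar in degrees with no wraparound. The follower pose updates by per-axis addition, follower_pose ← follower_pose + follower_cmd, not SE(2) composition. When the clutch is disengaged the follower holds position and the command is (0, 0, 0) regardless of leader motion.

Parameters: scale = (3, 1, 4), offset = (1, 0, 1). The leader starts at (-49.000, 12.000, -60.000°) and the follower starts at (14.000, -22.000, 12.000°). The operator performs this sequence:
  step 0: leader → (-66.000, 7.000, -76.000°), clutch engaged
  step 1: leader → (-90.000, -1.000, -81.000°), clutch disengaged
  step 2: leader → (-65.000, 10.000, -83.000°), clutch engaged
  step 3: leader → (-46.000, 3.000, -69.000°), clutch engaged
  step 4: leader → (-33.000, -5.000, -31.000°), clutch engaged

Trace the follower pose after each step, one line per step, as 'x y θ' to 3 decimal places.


-36.000 -27.000 -51.000
-36.000 -27.000 -51.000
40.000 -16.000 -58.000
98.000 -23.000 -1.000
138.000 -31.000 152.000

step 0: Δleader=(-17.000, -5.000, -16.000°), engaged; cmd=(-50.000, -5.000, -63.000°) → follower=(-36.000, -27.000, -51.000°)
step 1: Δleader=(-24.000, -8.000, -5.000°), disengaged; cmd=(0,0,0) → follower holds at (-36.000, -27.000, -51.000°)
step 2: Δleader=(25.000, 11.000, -2.000°), engaged; cmd=(76.000, 11.000, -7.000°) → follower=(40.000, -16.000, -58.000°)
step 3: Δleader=(19.000, -7.000, 14.000°), engaged; cmd=(58.000, -7.000, 57.000°) → follower=(98.000, -23.000, -1.000°)
step 4: Δleader=(13.000, -8.000, 38.000°), engaged; cmd=(40.000, -8.000, 153.000°) → follower=(138.000, -31.000, 152.000°)


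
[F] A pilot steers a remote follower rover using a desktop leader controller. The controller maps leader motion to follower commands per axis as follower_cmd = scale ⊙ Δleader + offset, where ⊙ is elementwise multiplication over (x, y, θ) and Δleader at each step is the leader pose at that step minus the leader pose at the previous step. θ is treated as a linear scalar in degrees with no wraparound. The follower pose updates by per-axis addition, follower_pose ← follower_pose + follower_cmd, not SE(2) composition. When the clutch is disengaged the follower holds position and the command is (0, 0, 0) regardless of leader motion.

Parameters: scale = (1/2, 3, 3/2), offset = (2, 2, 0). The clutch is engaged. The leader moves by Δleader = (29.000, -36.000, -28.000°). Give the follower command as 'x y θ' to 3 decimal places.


axis x: 1/2·29.000 + 2 = 16.500
axis y: 3·-36.000 + 2 = -106.000
axis θ: 3/2·-28.000 + 0 = -42.000

16.500 -106.000 -42.000


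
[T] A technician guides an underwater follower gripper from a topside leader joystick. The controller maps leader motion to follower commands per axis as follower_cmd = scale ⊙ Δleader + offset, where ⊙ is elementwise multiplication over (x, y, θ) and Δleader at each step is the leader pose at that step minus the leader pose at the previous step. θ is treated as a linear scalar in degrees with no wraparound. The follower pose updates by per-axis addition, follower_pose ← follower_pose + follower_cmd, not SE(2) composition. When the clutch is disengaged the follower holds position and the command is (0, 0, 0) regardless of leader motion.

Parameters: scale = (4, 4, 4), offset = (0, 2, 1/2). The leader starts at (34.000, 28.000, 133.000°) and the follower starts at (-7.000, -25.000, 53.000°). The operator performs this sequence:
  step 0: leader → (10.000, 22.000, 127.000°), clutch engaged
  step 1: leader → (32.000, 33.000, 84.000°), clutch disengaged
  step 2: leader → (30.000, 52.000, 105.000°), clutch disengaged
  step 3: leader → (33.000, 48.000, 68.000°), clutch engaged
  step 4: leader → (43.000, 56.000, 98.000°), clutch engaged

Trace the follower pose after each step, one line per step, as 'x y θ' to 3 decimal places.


-103.000 -47.000 29.500
-103.000 -47.000 29.500
-103.000 -47.000 29.500
-91.000 -61.000 -118.000
-51.000 -27.000 2.500

step 0: Δleader=(-24.000, -6.000, -6.000°), engaged; cmd=(-96.000, -22.000, -23.500°) → follower=(-103.000, -47.000, 29.500°)
step 1: Δleader=(22.000, 11.000, -43.000°), disengaged; cmd=(0,0,0) → follower holds at (-103.000, -47.000, 29.500°)
step 2: Δleader=(-2.000, 19.000, 21.000°), disengaged; cmd=(0,0,0) → follower holds at (-103.000, -47.000, 29.500°)
step 3: Δleader=(3.000, -4.000, -37.000°), engaged; cmd=(12.000, -14.000, -147.500°) → follower=(-91.000, -61.000, -118.000°)
step 4: Δleader=(10.000, 8.000, 30.000°), engaged; cmd=(40.000, 34.000, 120.500°) → follower=(-51.000, -27.000, 2.500°)


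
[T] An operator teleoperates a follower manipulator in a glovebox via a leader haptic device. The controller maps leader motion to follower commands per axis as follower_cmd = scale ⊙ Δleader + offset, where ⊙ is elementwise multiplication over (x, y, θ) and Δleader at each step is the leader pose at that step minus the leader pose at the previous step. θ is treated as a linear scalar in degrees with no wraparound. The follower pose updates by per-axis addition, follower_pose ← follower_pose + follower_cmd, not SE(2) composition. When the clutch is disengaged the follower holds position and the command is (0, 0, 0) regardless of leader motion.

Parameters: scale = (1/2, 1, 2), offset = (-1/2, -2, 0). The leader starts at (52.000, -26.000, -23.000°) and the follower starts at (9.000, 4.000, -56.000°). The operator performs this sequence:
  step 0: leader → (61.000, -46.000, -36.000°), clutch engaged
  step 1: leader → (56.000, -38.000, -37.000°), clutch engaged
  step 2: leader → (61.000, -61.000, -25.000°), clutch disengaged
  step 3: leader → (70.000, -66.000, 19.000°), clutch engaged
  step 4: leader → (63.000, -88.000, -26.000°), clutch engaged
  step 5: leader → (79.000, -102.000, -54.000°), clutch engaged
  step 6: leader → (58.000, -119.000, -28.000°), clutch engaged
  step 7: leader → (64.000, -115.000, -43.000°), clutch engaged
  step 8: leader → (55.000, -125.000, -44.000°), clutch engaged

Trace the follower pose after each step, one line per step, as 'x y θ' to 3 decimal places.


step 0: Δleader=(9.000, -20.000, -13.000°), engaged; cmd=(4.000, -22.000, -26.000°) → follower=(13.000, -18.000, -82.000°)
step 1: Δleader=(-5.000, 8.000, -1.000°), engaged; cmd=(-3.000, 6.000, -2.000°) → follower=(10.000, -12.000, -84.000°)
step 2: Δleader=(5.000, -23.000, 12.000°), disengaged; cmd=(0,0,0) → follower holds at (10.000, -12.000, -84.000°)
step 3: Δleader=(9.000, -5.000, 44.000°), engaged; cmd=(4.000, -7.000, 88.000°) → follower=(14.000, -19.000, 4.000°)
step 4: Δleader=(-7.000, -22.000, -45.000°), engaged; cmd=(-4.000, -24.000, -90.000°) → follower=(10.000, -43.000, -86.000°)
step 5: Δleader=(16.000, -14.000, -28.000°), engaged; cmd=(7.500, -16.000, -56.000°) → follower=(17.500, -59.000, -142.000°)
step 6: Δleader=(-21.000, -17.000, 26.000°), engaged; cmd=(-11.000, -19.000, 52.000°) → follower=(6.500, -78.000, -90.000°)
step 7: Δleader=(6.000, 4.000, -15.000°), engaged; cmd=(2.500, 2.000, -30.000°) → follower=(9.000, -76.000, -120.000°)
step 8: Δleader=(-9.000, -10.000, -1.000°), engaged; cmd=(-5.000, -12.000, -2.000°) → follower=(4.000, -88.000, -122.000°)

13.000 -18.000 -82.000
10.000 -12.000 -84.000
10.000 -12.000 -84.000
14.000 -19.000 4.000
10.000 -43.000 -86.000
17.500 -59.000 -142.000
6.500 -78.000 -90.000
9.000 -76.000 -120.000
4.000 -88.000 -122.000


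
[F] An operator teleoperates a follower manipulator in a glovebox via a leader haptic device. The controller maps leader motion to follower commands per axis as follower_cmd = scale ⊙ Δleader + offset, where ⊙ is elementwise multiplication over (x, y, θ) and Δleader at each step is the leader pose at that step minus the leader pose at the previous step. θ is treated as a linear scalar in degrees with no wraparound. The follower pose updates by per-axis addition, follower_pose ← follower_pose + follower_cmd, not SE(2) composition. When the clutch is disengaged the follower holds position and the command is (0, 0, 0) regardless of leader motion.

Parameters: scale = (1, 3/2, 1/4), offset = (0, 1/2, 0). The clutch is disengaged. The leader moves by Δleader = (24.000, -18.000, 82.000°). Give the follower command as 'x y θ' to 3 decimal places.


0.000 0.000 0.000

clutch disengaged → follower holds; cmd = (0, 0, 0)


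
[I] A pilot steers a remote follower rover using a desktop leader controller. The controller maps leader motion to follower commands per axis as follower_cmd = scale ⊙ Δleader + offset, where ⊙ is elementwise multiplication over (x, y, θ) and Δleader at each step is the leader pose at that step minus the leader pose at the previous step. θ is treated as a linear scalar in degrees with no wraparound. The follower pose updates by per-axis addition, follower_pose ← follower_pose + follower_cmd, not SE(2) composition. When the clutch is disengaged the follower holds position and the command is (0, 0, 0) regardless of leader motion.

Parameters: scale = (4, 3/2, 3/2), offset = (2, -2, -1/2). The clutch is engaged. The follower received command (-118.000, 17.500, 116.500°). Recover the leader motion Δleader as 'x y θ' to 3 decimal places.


-30.000 13.000 78.000

axis x: (-118.000 − 2) / (4) = -30.000
axis y: (17.500 − -2) / (3/2) = 13.000
axis θ: (116.500 − -1/2) / (3/2) = 78.000


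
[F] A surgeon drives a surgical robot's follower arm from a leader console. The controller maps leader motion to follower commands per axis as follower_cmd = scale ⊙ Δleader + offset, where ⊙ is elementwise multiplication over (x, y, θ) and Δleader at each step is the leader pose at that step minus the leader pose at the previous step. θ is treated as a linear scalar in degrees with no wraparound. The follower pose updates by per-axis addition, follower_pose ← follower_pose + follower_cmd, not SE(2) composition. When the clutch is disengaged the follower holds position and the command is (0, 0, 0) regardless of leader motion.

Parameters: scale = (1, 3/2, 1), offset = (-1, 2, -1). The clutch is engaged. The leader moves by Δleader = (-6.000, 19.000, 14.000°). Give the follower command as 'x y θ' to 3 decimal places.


axis x: 1·-6.000 + -1 = -7.000
axis y: 3/2·19.000 + 2 = 30.500
axis θ: 1·14.000 + -1 = 13.000

-7.000 30.500 13.000


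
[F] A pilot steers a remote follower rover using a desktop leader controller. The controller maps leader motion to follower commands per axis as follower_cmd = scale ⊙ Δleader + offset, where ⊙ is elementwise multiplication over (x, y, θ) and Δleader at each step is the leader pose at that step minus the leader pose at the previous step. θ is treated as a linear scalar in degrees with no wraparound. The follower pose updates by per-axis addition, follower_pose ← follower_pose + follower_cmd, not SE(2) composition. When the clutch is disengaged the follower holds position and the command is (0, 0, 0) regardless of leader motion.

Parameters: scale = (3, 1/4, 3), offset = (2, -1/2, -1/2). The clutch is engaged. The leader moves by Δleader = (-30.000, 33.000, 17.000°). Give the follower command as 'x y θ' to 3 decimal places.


-88.000 7.750 50.500

axis x: 3·-30.000 + 2 = -88.000
axis y: 1/4·33.000 + -1/2 = 7.750
axis θ: 3·17.000 + -1/2 = 50.500


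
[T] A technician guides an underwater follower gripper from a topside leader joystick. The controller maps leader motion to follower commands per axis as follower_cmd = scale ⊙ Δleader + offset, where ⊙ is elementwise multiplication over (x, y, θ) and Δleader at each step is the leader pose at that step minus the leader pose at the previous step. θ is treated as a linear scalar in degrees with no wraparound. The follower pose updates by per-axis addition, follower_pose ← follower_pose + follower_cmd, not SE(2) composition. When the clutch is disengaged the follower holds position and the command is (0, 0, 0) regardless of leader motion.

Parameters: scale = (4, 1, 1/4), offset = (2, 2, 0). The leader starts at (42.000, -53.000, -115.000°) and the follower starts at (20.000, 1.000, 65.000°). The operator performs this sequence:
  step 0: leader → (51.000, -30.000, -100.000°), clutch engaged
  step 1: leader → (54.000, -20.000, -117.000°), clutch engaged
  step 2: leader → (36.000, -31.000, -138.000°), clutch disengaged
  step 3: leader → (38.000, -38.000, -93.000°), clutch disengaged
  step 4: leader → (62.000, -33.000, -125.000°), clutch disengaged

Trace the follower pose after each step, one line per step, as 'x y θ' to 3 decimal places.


step 0: Δleader=(9.000, 23.000, 15.000°), engaged; cmd=(38.000, 25.000, 3.750°) → follower=(58.000, 26.000, 68.750°)
step 1: Δleader=(3.000, 10.000, -17.000°), engaged; cmd=(14.000, 12.000, -4.250°) → follower=(72.000, 38.000, 64.500°)
step 2: Δleader=(-18.000, -11.000, -21.000°), disengaged; cmd=(0,0,0) → follower holds at (72.000, 38.000, 64.500°)
step 3: Δleader=(2.000, -7.000, 45.000°), disengaged; cmd=(0,0,0) → follower holds at (72.000, 38.000, 64.500°)
step 4: Δleader=(24.000, 5.000, -32.000°), disengaged; cmd=(0,0,0) → follower holds at (72.000, 38.000, 64.500°)

58.000 26.000 68.750
72.000 38.000 64.500
72.000 38.000 64.500
72.000 38.000 64.500
72.000 38.000 64.500


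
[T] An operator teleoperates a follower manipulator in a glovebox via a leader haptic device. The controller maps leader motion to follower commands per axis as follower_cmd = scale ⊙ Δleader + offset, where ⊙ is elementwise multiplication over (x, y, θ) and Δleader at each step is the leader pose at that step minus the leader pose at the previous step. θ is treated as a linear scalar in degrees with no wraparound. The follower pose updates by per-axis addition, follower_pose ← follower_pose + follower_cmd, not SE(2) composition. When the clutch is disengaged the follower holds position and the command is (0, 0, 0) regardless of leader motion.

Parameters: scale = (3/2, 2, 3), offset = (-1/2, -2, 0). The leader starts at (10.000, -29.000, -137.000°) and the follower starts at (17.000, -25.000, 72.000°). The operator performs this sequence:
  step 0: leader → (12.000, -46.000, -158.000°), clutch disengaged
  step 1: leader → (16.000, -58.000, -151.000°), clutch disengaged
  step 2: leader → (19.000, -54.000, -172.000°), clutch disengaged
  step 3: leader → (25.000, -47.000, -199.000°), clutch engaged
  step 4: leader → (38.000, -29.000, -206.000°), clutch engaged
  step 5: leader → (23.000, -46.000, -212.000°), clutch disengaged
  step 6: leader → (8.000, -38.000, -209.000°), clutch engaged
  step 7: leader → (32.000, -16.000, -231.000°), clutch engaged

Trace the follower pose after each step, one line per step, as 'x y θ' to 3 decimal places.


17.000 -25.000 72.000
17.000 -25.000 72.000
17.000 -25.000 72.000
25.500 -13.000 -9.000
44.500 21.000 -30.000
44.500 21.000 -30.000
21.500 35.000 -21.000
57.000 77.000 -87.000

step 0: Δleader=(2.000, -17.000, -21.000°), disengaged; cmd=(0,0,0) → follower holds at (17.000, -25.000, 72.000°)
step 1: Δleader=(4.000, -12.000, 7.000°), disengaged; cmd=(0,0,0) → follower holds at (17.000, -25.000, 72.000°)
step 2: Δleader=(3.000, 4.000, -21.000°), disengaged; cmd=(0,0,0) → follower holds at (17.000, -25.000, 72.000°)
step 3: Δleader=(6.000, 7.000, -27.000°), engaged; cmd=(8.500, 12.000, -81.000°) → follower=(25.500, -13.000, -9.000°)
step 4: Δleader=(13.000, 18.000, -7.000°), engaged; cmd=(19.000, 34.000, -21.000°) → follower=(44.500, 21.000, -30.000°)
step 5: Δleader=(-15.000, -17.000, -6.000°), disengaged; cmd=(0,0,0) → follower holds at (44.500, 21.000, -30.000°)
step 6: Δleader=(-15.000, 8.000, 3.000°), engaged; cmd=(-23.000, 14.000, 9.000°) → follower=(21.500, 35.000, -21.000°)
step 7: Δleader=(24.000, 22.000, -22.000°), engaged; cmd=(35.500, 42.000, -66.000°) → follower=(57.000, 77.000, -87.000°)


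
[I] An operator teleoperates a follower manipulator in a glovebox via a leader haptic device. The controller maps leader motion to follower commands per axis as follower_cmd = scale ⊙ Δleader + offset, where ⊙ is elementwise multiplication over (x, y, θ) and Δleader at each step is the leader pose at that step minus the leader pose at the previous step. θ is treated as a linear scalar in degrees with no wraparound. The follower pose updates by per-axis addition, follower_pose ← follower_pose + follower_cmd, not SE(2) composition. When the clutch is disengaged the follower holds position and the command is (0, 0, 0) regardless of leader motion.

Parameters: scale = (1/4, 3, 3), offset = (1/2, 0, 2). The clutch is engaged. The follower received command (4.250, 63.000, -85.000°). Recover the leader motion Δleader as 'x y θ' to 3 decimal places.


axis x: (4.250 − 1/2) / (1/4) = 15.000
axis y: (63.000 − 0) / (3) = 21.000
axis θ: (-85.000 − 2) / (3) = -29.000

15.000 21.000 -29.000


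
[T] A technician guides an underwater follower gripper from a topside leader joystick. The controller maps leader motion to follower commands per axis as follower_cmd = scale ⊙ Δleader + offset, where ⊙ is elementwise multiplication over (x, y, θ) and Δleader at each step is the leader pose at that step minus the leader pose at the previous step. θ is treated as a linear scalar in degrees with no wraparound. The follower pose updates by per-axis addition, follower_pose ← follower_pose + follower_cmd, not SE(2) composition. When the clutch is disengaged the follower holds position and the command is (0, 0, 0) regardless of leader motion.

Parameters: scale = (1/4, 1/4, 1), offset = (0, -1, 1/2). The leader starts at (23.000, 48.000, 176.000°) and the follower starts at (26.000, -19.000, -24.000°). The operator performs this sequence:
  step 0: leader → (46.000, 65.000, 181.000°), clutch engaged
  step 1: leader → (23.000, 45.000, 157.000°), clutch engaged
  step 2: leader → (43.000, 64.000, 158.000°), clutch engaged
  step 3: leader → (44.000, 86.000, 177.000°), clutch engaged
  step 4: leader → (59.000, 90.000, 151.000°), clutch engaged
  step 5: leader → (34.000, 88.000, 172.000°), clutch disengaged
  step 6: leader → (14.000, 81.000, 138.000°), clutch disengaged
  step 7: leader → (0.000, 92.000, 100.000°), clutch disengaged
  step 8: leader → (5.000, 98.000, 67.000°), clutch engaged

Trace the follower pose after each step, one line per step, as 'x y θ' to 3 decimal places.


step 0: Δleader=(23.000, 17.000, 5.000°), engaged; cmd=(5.750, 3.250, 5.500°) → follower=(31.750, -15.750, -18.500°)
step 1: Δleader=(-23.000, -20.000, -24.000°), engaged; cmd=(-5.750, -6.000, -23.500°) → follower=(26.000, -21.750, -42.000°)
step 2: Δleader=(20.000, 19.000, 1.000°), engaged; cmd=(5.000, 3.750, 1.500°) → follower=(31.000, -18.000, -40.500°)
step 3: Δleader=(1.000, 22.000, 19.000°), engaged; cmd=(0.250, 4.500, 19.500°) → follower=(31.250, -13.500, -21.000°)
step 4: Δleader=(15.000, 4.000, -26.000°), engaged; cmd=(3.750, 0.000, -25.500°) → follower=(35.000, -13.500, -46.500°)
step 5: Δleader=(-25.000, -2.000, 21.000°), disengaged; cmd=(0,0,0) → follower holds at (35.000, -13.500, -46.500°)
step 6: Δleader=(-20.000, -7.000, -34.000°), disengaged; cmd=(0,0,0) → follower holds at (35.000, -13.500, -46.500°)
step 7: Δleader=(-14.000, 11.000, -38.000°), disengaged; cmd=(0,0,0) → follower holds at (35.000, -13.500, -46.500°)
step 8: Δleader=(5.000, 6.000, -33.000°), engaged; cmd=(1.250, 0.500, -32.500°) → follower=(36.250, -13.000, -79.000°)

31.750 -15.750 -18.500
26.000 -21.750 -42.000
31.000 -18.000 -40.500
31.250 -13.500 -21.000
35.000 -13.500 -46.500
35.000 -13.500 -46.500
35.000 -13.500 -46.500
35.000 -13.500 -46.500
36.250 -13.000 -79.000


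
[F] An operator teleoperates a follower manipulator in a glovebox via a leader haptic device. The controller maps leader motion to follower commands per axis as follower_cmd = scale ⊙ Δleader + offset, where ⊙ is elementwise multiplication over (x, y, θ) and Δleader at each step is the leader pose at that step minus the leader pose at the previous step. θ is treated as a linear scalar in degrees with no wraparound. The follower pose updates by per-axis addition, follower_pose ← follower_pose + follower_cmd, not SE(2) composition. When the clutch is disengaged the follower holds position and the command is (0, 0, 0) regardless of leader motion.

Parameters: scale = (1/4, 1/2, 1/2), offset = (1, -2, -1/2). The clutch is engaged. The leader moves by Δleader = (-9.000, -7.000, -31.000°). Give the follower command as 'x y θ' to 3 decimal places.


-1.250 -5.500 -16.000

axis x: 1/4·-9.000 + 1 = -1.250
axis y: 1/2·-7.000 + -2 = -5.500
axis θ: 1/2·-31.000 + -1/2 = -16.000
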